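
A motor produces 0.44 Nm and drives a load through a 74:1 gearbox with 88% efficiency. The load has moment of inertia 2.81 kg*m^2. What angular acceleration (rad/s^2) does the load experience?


tau_out = tau_motor * N * eta
= 0.44 * 74 * 0.88 = 28.6528 Nm
alpha = tau_out / I = 28.6528 / 2.81
= 10.1967 rad/s^2


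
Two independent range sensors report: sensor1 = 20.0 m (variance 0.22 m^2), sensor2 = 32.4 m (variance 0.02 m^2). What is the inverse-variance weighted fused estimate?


w1 = (1/var1) / (1/var1 + 1/var2)
   = 4.5455 / (4.5455 + 50.0) = 0.0833
w2 = 1 - w1 = 0.9167
fused = w1*s1 + w2*s2 = 1.6667 + 29.7
= 31.3667 m


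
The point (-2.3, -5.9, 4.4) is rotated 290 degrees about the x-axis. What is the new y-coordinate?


Rotation about x-axis: y' = y*cos(theta) - z*sin(theta)
= -5.9 * 0.342 - 4.4 * -0.9397
= 2.1167


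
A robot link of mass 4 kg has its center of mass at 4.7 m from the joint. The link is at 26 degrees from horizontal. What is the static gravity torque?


tau = m*g*L*cos(angle)
= 4 * 9.81 * 4.7 * cos(26 deg)
= 4 * 9.81 * 4.7 * 0.8988
= 165.7628 Nm


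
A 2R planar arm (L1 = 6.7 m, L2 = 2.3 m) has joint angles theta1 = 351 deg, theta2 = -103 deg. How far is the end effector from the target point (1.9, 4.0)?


End effector via forward kinematics:
x = L1*cos(t1) + L2*cos(t1+t2) = 5.7559
y = L1*sin(t1) + L2*sin(t1+t2) = -3.1806
Distance to target:
d = sqrt((1.9 - 5.7559)^2 + (4.0 - -3.1806)^2)
= sqrt(14.8681 + 51.5615)
= 8.1504 m


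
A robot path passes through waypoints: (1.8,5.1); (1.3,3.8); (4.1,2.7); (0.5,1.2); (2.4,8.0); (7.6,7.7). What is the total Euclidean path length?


Segment lengths:
  seg1 = sqrt((-0.5)^2 + (-1.3)^2) = 1.3928
  seg2 = sqrt((2.8)^2 + (-1.1)^2) = 3.0083
  seg3 = sqrt((-3.6)^2 + (-1.5)^2) = 3.9
  seg4 = sqrt((1.9)^2 + (6.8)^2) = 7.0605
  seg5 = sqrt((5.2)^2 + (-0.3)^2) = 5.2086
Total = 20.5703


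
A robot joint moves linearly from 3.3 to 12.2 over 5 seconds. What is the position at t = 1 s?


s = t/T = 1/5 = 0.2
p(t) = p0 + (pf-p0)*s
= 3.3 + (12.2 - 3.3) * 0.2
= 5.08


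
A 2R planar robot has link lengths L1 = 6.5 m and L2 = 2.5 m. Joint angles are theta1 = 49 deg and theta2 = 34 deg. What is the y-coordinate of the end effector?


Convert angles to radians: theta1 = 0.8552, theta2 = 0.5934
y = L1*sin(theta1) + L2*sin(theta1+theta2)
y = 4.9056 + 2.4814
y = 7.387


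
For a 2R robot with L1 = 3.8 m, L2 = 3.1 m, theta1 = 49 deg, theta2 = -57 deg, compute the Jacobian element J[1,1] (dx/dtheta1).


J[1,1] = -L1*sin(t1) - L2*sin(t1+t2)
= -3.8*sin(49) - 3.1*sin(-8)
= -2.4365


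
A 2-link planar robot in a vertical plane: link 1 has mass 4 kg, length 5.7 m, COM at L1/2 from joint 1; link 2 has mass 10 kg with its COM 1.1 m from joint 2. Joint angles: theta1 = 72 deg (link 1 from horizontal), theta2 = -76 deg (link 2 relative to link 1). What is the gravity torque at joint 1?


Horizontal distance from joint 1 to link-1 COM:
  x_c1 = (L1/2)*cos(t1) = 2.85 * 0.309 = 0.8807 m
Horizontal distance from joint 1 to link-2 COM:
  x_c2 = L1*cos(t1) + Lc2*cos(t1+t2)
       = 5.7*0.309 + 1.1*0.9976 = 2.8587 m
tau1 = m1*g*x_c1 + m2*g*x_c2
     = 4*9.81*0.8807 + 10*9.81*2.8587
     = 34.5586 + 280.4402
     = 314.9988 Nm


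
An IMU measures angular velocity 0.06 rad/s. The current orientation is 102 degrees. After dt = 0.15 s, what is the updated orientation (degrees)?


delta_theta = w * dt = 0.06 * 0.15 = 0.009 rad
= 0.5157 deg
theta_new = 102 + 0.5157 = 102.5157 deg


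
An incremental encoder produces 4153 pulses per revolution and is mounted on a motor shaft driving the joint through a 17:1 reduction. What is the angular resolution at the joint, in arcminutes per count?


counts per rev = 4153
effective counts at joint = 4153 * 17 = 70601
resolution = 360*60 / 70601
= 0.3059 arcmin/count


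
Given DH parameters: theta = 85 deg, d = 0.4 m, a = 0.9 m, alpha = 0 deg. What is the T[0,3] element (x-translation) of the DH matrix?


T[0,3] = a * cos(theta)
= 0.9 * cos(85 deg)
= 0.9 * 0.0872
= 0.0784


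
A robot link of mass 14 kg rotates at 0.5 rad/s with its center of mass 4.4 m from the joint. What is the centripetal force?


F = m * omega^2 * r
= 14 * 0.5^2 * 4.4
= 14 * 0.25 * 4.4
= 15.4 N


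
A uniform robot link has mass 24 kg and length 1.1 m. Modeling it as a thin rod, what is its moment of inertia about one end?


I = (1/3) * m * L^2
= (1/3) * 24 * 1.1^2
= 0.333333 * 24 * 1.21
= 9.68 kg*m^2


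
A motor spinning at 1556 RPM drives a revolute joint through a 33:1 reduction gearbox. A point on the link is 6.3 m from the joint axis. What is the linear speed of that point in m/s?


omega_motor = 1556 * 2*pi/60 = 162.9439 rad/s
omega_joint = omega_motor / 33 = 4.9377 rad/s
v = omega_joint * r = 4.9377 * 6.3
= 31.1075 m/s


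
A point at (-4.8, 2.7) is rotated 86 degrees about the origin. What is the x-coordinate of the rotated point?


x' = x*cos(theta) - y*sin(theta)
cos(86 deg) = 0.0698, sin(86 deg) = 0.9976
x' = -4.8 * 0.0698 - 2.7 * 0.9976
= -0.3348 - 2.6934
= -3.0283


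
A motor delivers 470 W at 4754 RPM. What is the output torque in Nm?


omega = 4754 * 2*pi/60 = 497.8377 rad/s
tau = P / omega = 470 / 497.8377
= 0.9441 Nm


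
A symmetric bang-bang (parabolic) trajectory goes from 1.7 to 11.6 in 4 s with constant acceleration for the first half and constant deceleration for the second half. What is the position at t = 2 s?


Symmetric rest-to-rest: each phase covers (pf-p0)/2 in time T/2. 0.5*a*(T/2)^2 = (pf-p0)/2 => a = 4*(pf-p0)/T^2
a = 4*(11.6-1.7)/4^2 = 2.475
t = 2 is in the acceleration phase (t <= T/2).
p = p0 + 0.5*a*t^2 = 1.7 + 0.5*2.475*2^2
= 6.65


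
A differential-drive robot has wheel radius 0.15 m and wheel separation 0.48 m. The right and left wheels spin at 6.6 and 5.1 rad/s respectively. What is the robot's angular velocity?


vR = r*wR = 0.15*6.6 = 0.99 m/s
vL = r*wL = 0.15*5.1 = 0.765 m/s
v = (vR+vL)/2 = 0.8775 m/s
omega = (vR-vL)/L = 0.4687 rad/s
angular velocity = 0.4687 rad/s


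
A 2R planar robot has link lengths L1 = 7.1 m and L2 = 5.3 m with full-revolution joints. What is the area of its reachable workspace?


r_max = L1 + L2 = 12.4 m
r_min = |L1 - L2| = 1.8 m
Area = pi*(r_max^2 - r_min^2)
= pi*(153.76 - 3.24)
= pi * 150.52
= 472.8725 m^2


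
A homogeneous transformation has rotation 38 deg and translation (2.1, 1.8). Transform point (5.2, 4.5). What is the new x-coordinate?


x' = cos(theta)*px - sin(theta)*py + tx
= 0.788*5.2 - 0.6157*4.5 + 2.1
= 3.4272


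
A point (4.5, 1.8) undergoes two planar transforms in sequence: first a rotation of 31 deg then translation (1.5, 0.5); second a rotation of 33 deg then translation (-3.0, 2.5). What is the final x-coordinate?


After transform 1:
x1 = cos(31)*4.5 - sin(31)*1.8 + 1.5 = 4.4302
y1 = sin(31)*4.5 + cos(31)*1.8 + 0.5 = 4.3606
After transform 2:
x2 = cos(33)*4.4302 - sin(33)*4.3606 + -3.0
= -1.6595


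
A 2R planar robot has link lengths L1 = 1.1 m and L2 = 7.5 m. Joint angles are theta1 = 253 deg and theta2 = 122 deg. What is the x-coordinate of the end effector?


Convert angles to radians: theta1 = 4.4157, theta2 = 2.1293
x = L1*cos(theta1) + L2*cos(theta1+theta2)
x = -0.3216 + 7.2444
x = 6.9228


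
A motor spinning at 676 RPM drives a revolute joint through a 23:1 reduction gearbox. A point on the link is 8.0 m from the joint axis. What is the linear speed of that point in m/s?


omega_motor = 676 * 2*pi/60 = 70.7906 rad/s
omega_joint = omega_motor / 23 = 3.0779 rad/s
v = omega_joint * r = 3.0779 * 8.0
= 24.6228 m/s


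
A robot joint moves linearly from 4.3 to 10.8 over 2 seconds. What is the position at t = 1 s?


s = t/T = 1/2 = 0.5
p(t) = p0 + (pf-p0)*s
= 4.3 + (10.8 - 4.3) * 0.5
= 7.55


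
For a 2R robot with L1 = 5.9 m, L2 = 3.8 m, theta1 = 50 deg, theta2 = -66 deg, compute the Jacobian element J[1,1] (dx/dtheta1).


J[1,1] = -L1*sin(t1) - L2*sin(t1+t2)
= -5.9*sin(50) - 3.8*sin(-16)
= -3.4722


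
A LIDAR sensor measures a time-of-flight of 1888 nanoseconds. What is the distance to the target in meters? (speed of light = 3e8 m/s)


tof = 1888 ns = 1.888e-06 s
dist = c * tof / 2
= 3e8 * 1.888e-06 / 2
= 283.2 m


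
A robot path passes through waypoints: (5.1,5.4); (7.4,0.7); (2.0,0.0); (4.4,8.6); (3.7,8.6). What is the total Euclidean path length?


Segment lengths:
  seg1 = sqrt((2.3)^2 + (-4.7)^2) = 5.2326
  seg2 = sqrt((-5.4)^2 + (-0.7)^2) = 5.4452
  seg3 = sqrt((2.4)^2 + (8.6)^2) = 8.9286
  seg4 = sqrt((-0.7)^2 + (0.0)^2) = 0.7
Total = 20.3064


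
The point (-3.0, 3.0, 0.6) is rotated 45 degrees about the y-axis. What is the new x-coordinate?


Rotation about y-axis: x' = x*cos(theta) + z*sin(theta)
= -3.0 * 0.7071 + 0.6 * 0.7071
= -1.6971


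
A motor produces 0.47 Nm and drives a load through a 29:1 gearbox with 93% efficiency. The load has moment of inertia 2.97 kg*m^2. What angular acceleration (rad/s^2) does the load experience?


tau_out = tau_motor * N * eta
= 0.47 * 29 * 0.93 = 12.6759 Nm
alpha = tau_out / I = 12.6759 / 2.97
= 4.268 rad/s^2


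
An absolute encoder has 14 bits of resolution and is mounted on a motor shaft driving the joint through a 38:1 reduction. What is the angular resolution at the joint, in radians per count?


counts = 2^14 = 16384
effective counts at joint = 16384 * 38 = 622592
resolution = 2*pi / 622592
= 1.0092e-05 rad/count


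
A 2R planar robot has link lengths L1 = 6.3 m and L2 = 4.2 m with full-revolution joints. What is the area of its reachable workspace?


r_max = L1 + L2 = 10.5 m
r_min = |L1 - L2| = 2.1 m
Area = pi*(r_max^2 - r_min^2)
= pi*(110.25 - 4.41)
= pi * 105.84
= 332.5062 m^2


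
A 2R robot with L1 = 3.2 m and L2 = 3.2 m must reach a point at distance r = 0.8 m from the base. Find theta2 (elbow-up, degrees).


cos(theta2) = (r^2 - L1^2 - L2^2) / (2*L1*L2)
cos(theta2) = (0.64 - 10.24 - 10.24) / 20.48
cos(theta2) = -0.96875
theta2 = 165.6385 degrees


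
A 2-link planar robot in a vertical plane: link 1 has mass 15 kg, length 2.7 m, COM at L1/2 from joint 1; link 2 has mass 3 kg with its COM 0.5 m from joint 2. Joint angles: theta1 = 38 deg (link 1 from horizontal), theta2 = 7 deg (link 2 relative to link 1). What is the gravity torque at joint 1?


Horizontal distance from joint 1 to link-1 COM:
  x_c1 = (L1/2)*cos(t1) = 1.35 * 0.788 = 1.0638 m
Horizontal distance from joint 1 to link-2 COM:
  x_c2 = L1*cos(t1) + Lc2*cos(t1+t2)
       = 2.7*0.788 + 0.5*0.7071 = 2.4812 m
tau1 = m1*g*x_c1 + m2*g*x_c2
     = 15*9.81*1.0638 + 3*9.81*2.4812
     = 156.5403 + 73.0212
     = 229.5615 Nm


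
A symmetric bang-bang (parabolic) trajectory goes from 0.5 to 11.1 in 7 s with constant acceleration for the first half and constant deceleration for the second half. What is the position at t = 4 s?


Symmetric rest-to-rest: each phase covers (pf-p0)/2 in time T/2. 0.5*a*(T/2)^2 = (pf-p0)/2 => a = 4*(pf-p0)/T^2
a = 4*(11.1-0.5)/7^2 = 0.8653
t = 4 is in the deceleration phase (t > T/2).
p = pf - 0.5*a*(T-t)^2 = 11.1 - 0.5*0.8653*3^2
= 7.2061


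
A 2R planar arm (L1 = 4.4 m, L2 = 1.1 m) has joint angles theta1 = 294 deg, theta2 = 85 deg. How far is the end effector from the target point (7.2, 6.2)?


End effector via forward kinematics:
x = L1*cos(t1) + L2*cos(t1+t2) = 2.8297
y = L1*sin(t1) + L2*sin(t1+t2) = -3.6615
Distance to target:
d = sqrt((7.2 - 2.8297)^2 + (6.2 - -3.6615)^2)
= sqrt(19.0994 + 97.2487)
= 10.7865 m


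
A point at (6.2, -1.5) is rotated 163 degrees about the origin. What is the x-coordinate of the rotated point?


x' = x*cos(theta) - y*sin(theta)
cos(163 deg) = -0.9563, sin(163 deg) = 0.2924
x' = 6.2 * -0.9563 - -1.5 * 0.2924
= -5.9291 - -0.4386
= -5.4905


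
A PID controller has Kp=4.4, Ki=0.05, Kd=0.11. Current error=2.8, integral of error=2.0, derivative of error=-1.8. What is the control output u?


u = Kp*e + Ki*int(e) + Kd*de/dt
= 4.4*2.8 + 0.05*2.0 + 0.11*(-1.8)
= 12.32 + 0.1 + -0.198
= 12.222


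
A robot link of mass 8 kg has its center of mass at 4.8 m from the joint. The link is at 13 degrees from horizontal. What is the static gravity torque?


tau = m*g*L*cos(angle)
= 8 * 9.81 * 4.8 * cos(13 deg)
= 8 * 9.81 * 4.8 * 0.9744
= 367.0491 Nm


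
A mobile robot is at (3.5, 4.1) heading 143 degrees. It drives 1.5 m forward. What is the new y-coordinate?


y_new = y0 + d*sin(theta)
= 4.1 + 1.5*sin(143)
= 4.1 + 0.9027
= 5.0027


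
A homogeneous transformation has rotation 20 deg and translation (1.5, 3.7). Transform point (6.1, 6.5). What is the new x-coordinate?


x' = cos(theta)*px - sin(theta)*py + tx
= 0.9397*6.1 - 0.342*6.5 + 1.5
= 5.009


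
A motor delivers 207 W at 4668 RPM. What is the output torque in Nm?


omega = 4668 * 2*pi/60 = 488.8318 rad/s
tau = P / omega = 207 / 488.8318
= 0.4235 Nm


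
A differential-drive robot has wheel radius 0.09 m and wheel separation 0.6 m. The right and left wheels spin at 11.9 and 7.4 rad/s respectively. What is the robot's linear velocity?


vR = r*wR = 0.09*11.9 = 1.071 m/s
vL = r*wL = 0.09*7.4 = 0.666 m/s
v = (vR+vL)/2 = 0.8685 m/s
omega = (vR-vL)/L = 0.675 rad/s
linear velocity = 0.8685 m/s


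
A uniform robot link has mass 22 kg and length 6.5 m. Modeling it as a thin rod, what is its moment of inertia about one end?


I = (1/3) * m * L^2
= (1/3) * 22 * 6.5^2
= 0.333333 * 22 * 42.25
= 309.8333 kg*m^2


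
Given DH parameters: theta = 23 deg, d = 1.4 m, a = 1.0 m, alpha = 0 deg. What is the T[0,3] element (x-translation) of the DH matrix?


T[0,3] = a * cos(theta)
= 1.0 * cos(23 deg)
= 1.0 * 0.9205
= 0.9205


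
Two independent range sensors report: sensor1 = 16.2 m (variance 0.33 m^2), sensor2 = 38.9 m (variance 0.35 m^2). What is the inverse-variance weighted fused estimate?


w1 = (1/var1) / (1/var1 + 1/var2)
   = 3.0303 / (3.0303 + 2.8571) = 0.5147
w2 = 1 - w1 = 0.4853
fused = w1*s1 + w2*s2 = 8.3382 + 18.8779
= 27.2162 m


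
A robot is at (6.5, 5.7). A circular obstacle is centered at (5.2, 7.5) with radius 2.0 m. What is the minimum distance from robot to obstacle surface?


center_dist = sqrt((6.5-5.2)^2 + (5.7-7.5)^2)
= sqrt(1.69 + 3.24)
= 2.2204
min_dist = center_dist - radius = 2.2204 - 2.0 = 0.2204 m


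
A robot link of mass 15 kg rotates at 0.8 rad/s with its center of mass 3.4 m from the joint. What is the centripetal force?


F = m * omega^2 * r
= 15 * 0.8^2 * 3.4
= 15 * 0.64 * 3.4
= 32.64 N


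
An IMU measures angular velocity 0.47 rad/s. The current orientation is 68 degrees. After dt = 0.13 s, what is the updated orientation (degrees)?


delta_theta = w * dt = 0.47 * 0.13 = 0.0611 rad
= 3.5008 deg
theta_new = 68 + 3.5008 = 71.5008 deg


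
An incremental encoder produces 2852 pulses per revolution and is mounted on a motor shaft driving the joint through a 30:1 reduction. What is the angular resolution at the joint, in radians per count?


counts per rev = 2852
effective counts at joint = 2852 * 30 = 85560
resolution = 2*pi / 85560
= 7.3436e-05 rad/count


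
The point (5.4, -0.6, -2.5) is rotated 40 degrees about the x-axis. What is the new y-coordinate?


Rotation about x-axis: y' = y*cos(theta) - z*sin(theta)
= -0.6 * 0.766 - -2.5 * 0.6428
= 1.1473


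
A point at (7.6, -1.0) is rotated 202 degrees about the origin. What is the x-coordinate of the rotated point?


x' = x*cos(theta) - y*sin(theta)
cos(202 deg) = -0.9272, sin(202 deg) = -0.3746
x' = 7.6 * -0.9272 - -1.0 * -0.3746
= -7.0466 - 0.3746
= -7.4212


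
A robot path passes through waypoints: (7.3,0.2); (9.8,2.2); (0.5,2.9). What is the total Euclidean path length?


Segment lengths:
  seg1 = sqrt((2.5)^2 + (2.0)^2) = 3.2016
  seg2 = sqrt((-9.3)^2 + (0.7)^2) = 9.3263
Total = 12.5279


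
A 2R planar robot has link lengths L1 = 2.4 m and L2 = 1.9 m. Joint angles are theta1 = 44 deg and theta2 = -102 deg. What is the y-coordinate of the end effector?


Convert angles to radians: theta1 = 0.7679, theta2 = -1.7802
y = L1*sin(theta1) + L2*sin(theta1+theta2)
y = 1.6672 + -1.6113
y = 0.0559


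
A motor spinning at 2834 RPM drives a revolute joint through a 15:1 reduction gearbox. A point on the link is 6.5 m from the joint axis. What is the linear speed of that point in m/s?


omega_motor = 2834 * 2*pi/60 = 296.7758 rad/s
omega_joint = omega_motor / 15 = 19.7851 rad/s
v = omega_joint * r = 19.7851 * 6.5
= 128.6028 m/s


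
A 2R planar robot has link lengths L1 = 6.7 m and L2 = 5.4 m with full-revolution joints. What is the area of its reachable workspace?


r_max = L1 + L2 = 12.1 m
r_min = |L1 - L2| = 1.3 m
Area = pi*(r_max^2 - r_min^2)
= pi*(146.41 - 1.69)
= pi * 144.72
= 454.6513 m^2


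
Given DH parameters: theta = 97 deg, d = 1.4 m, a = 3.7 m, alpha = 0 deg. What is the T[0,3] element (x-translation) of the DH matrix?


T[0,3] = a * cos(theta)
= 3.7 * cos(97 deg)
= 3.7 * -0.1219
= -0.4509


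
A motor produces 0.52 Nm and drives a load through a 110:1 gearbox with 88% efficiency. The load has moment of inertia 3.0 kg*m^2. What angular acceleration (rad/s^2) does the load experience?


tau_out = tau_motor * N * eta
= 0.52 * 110 * 0.88 = 50.336 Nm
alpha = tau_out / I = 50.336 / 3.0
= 16.7787 rad/s^2


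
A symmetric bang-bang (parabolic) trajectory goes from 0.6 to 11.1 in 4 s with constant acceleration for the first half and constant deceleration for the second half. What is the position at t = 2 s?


Symmetric rest-to-rest: each phase covers (pf-p0)/2 in time T/2. 0.5*a*(T/2)^2 = (pf-p0)/2 => a = 4*(pf-p0)/T^2
a = 4*(11.1-0.6)/4^2 = 2.625
t = 2 is in the acceleration phase (t <= T/2).
p = p0 + 0.5*a*t^2 = 0.6 + 0.5*2.625*2^2
= 5.85


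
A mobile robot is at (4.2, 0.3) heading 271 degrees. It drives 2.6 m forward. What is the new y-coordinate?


y_new = y0 + d*sin(theta)
= 0.3 + 2.6*sin(271)
= 0.3 + -2.5996
= -2.2996


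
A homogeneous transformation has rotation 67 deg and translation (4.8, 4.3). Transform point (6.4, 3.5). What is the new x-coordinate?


x' = cos(theta)*px - sin(theta)*py + tx
= 0.3907*6.4 - 0.9205*3.5 + 4.8
= 4.0789


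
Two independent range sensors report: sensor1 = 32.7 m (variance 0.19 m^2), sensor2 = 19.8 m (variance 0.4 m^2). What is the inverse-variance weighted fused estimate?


w1 = (1/var1) / (1/var1 + 1/var2)
   = 5.2632 / (5.2632 + 2.5) = 0.678
w2 = 1 - w1 = 0.322
fused = w1*s1 + w2*s2 = 22.1695 + 6.3763
= 28.5458 m


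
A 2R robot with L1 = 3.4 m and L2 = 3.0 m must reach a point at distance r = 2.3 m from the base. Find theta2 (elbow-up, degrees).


cos(theta2) = (r^2 - L1^2 - L2^2) / (2*L1*L2)
cos(theta2) = (5.29 - 11.56 - 9.0) / 20.4
cos(theta2) = -0.748529
theta2 = 138.4632 degrees


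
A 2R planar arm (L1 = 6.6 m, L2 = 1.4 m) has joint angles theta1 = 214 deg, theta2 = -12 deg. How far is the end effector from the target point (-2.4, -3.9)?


End effector via forward kinematics:
x = L1*cos(t1) + L2*cos(t1+t2) = -6.7697
y = L1*sin(t1) + L2*sin(t1+t2) = -4.2151
Distance to target:
d = sqrt((-2.4 - -6.7697)^2 + (-3.9 - -4.2151)^2)
= sqrt(19.0943 + 0.0993)
= 4.3811 m


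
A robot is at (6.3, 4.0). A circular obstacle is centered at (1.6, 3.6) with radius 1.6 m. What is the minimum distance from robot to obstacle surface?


center_dist = sqrt((6.3-1.6)^2 + (4.0-3.6)^2)
= sqrt(22.09 + 0.16)
= 4.717
min_dist = center_dist - radius = 4.717 - 1.6 = 3.117 m


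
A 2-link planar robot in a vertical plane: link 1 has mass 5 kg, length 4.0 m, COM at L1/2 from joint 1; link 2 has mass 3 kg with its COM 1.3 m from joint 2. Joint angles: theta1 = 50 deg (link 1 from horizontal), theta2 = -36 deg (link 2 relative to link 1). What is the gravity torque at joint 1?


Horizontal distance from joint 1 to link-1 COM:
  x_c1 = (L1/2)*cos(t1) = 2.0 * 0.6428 = 1.2856 m
Horizontal distance from joint 1 to link-2 COM:
  x_c2 = L1*cos(t1) + Lc2*cos(t1+t2)
       = 4.0*0.6428 + 1.3*0.9703 = 3.8325 m
tau1 = m1*g*x_c1 + m2*g*x_c2
     = 5*9.81*1.2856 + 3*9.81*3.8325
     = 63.0575 + 112.7915
     = 175.849 Nm


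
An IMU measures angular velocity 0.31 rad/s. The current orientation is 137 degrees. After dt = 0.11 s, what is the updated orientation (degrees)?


delta_theta = w * dt = 0.31 * 0.11 = 0.0341 rad
= 1.9538 deg
theta_new = 137 + 1.9538 = 138.9538 deg


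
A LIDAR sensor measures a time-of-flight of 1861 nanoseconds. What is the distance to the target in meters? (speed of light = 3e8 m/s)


tof = 1861 ns = 1.861e-06 s
dist = c * tof / 2
= 3e8 * 1.861e-06 / 2
= 279.15 m


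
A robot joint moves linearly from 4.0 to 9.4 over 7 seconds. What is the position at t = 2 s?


s = t/T = 2/7 = 0.2857
p(t) = p0 + (pf-p0)*s
= 4.0 + (9.4 - 4.0) * 0.2857
= 5.5429


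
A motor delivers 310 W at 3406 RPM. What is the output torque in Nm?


omega = 3406 * 2*pi/60 = 356.6755 rad/s
tau = P / omega = 310 / 356.6755
= 0.8691 Nm


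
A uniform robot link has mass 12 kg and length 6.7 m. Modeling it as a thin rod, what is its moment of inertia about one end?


I = (1/3) * m * L^2
= (1/3) * 12 * 6.7^2
= 0.333333 * 12 * 44.89
= 179.56 kg*m^2


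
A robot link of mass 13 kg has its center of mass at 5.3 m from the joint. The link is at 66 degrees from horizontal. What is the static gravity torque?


tau = m*g*L*cos(angle)
= 13 * 9.81 * 5.3 * cos(66 deg)
= 13 * 9.81 * 5.3 * 0.4067
= 274.917 Nm


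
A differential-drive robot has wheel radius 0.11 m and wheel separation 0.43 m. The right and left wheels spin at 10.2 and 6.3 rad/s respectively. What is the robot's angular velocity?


vR = r*wR = 0.11*10.2 = 1.122 m/s
vL = r*wL = 0.11*6.3 = 0.693 m/s
v = (vR+vL)/2 = 0.9075 m/s
omega = (vR-vL)/L = 0.9977 rad/s
angular velocity = 0.9977 rad/s


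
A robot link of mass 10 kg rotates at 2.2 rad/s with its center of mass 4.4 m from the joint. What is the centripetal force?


F = m * omega^2 * r
= 10 * 2.2^2 * 4.4
= 10 * 4.84 * 4.4
= 212.96 N


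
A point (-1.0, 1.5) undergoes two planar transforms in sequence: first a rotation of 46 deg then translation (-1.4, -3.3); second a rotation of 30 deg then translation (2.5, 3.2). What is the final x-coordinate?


After transform 1:
x1 = cos(46)*-1.0 - sin(46)*1.5 + -1.4 = -3.1737
y1 = sin(46)*-1.0 + cos(46)*1.5 + -3.3 = -2.9774
After transform 2:
x2 = cos(30)*-3.1737 - sin(30)*-2.9774 + 2.5
= 1.2402


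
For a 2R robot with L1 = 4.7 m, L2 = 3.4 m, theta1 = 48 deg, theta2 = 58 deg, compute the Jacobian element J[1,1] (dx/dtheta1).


J[1,1] = -L1*sin(t1) - L2*sin(t1+t2)
= -4.7*sin(48) - 3.4*sin(106)
= -6.7611


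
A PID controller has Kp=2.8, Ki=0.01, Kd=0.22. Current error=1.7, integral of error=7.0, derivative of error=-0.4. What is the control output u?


u = Kp*e + Ki*int(e) + Kd*de/dt
= 2.8*1.7 + 0.01*7.0 + 0.22*(-0.4)
= 4.76 + 0.07 + -0.088
= 4.742


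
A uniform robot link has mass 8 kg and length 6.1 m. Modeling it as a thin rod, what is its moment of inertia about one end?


I = (1/3) * m * L^2
= (1/3) * 8 * 6.1^2
= 0.333333 * 8 * 37.21
= 99.2267 kg*m^2


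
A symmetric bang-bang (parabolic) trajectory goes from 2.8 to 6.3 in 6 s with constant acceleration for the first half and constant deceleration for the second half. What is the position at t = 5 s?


Symmetric rest-to-rest: each phase covers (pf-p0)/2 in time T/2. 0.5*a*(T/2)^2 = (pf-p0)/2 => a = 4*(pf-p0)/T^2
a = 4*(6.3-2.8)/6^2 = 0.3889
t = 5 is in the deceleration phase (t > T/2).
p = pf - 0.5*a*(T-t)^2 = 6.3 - 0.5*0.3889*1^2
= 6.1056


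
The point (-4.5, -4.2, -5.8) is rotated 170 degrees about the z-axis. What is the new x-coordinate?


Rotation about z-axis: x' = x*cos(theta) - y*sin(theta)
= -4.5 * -0.9848 - -4.2 * 0.1736
= 5.161


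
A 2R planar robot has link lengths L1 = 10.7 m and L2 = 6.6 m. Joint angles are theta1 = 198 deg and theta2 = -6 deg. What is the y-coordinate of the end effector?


Convert angles to radians: theta1 = 3.4558, theta2 = -0.1047
y = L1*sin(theta1) + L2*sin(theta1+theta2)
y = -3.3065 + -1.3722
y = -4.6787


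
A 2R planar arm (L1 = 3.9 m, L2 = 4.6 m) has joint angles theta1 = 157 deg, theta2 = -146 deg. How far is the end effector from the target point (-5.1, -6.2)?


End effector via forward kinematics:
x = L1*cos(t1) + L2*cos(t1+t2) = 0.9255
y = L1*sin(t1) + L2*sin(t1+t2) = 2.4016
Distance to target:
d = sqrt((-5.1 - 0.9255)^2 + (-6.2 - 2.4016)^2)
= sqrt(36.3068 + 73.9871)
= 10.5021 m


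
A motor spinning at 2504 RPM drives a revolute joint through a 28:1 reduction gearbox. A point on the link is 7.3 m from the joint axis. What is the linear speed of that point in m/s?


omega_motor = 2504 * 2*pi/60 = 262.2183 rad/s
omega_joint = omega_motor / 28 = 9.3649 rad/s
v = omega_joint * r = 9.3649 * 7.3
= 68.364 m/s


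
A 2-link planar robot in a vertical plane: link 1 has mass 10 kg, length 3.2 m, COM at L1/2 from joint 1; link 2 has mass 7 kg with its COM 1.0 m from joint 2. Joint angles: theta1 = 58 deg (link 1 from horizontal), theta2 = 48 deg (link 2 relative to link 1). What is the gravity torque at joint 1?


Horizontal distance from joint 1 to link-1 COM:
  x_c1 = (L1/2)*cos(t1) = 1.6 * 0.5299 = 0.8479 m
Horizontal distance from joint 1 to link-2 COM:
  x_c2 = L1*cos(t1) + Lc2*cos(t1+t2)
       = 3.2*0.5299 + 1.0*-0.2756 = 1.4201 m
tau1 = m1*g*x_c1 + m2*g*x_c2
     = 10*9.81*0.8479 + 7*9.81*1.4201
     = 83.1761 + 97.5186
     = 180.6947 Nm


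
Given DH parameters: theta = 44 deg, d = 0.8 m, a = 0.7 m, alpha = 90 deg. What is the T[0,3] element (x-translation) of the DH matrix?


T[0,3] = a * cos(theta)
= 0.7 * cos(44 deg)
= 0.7 * 0.7193
= 0.5035


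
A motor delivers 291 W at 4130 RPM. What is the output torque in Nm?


omega = 4130 * 2*pi/60 = 432.4926 rad/s
tau = P / omega = 291 / 432.4926
= 0.6728 Nm


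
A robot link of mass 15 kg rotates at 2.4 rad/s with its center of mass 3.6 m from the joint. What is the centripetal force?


F = m * omega^2 * r
= 15 * 2.4^2 * 3.6
= 15 * 5.76 * 3.6
= 311.04 N


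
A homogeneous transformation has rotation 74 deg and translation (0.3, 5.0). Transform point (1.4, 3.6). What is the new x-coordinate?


x' = cos(theta)*px - sin(theta)*py + tx
= 0.2756*1.4 - 0.9613*3.6 + 0.3
= -2.7746


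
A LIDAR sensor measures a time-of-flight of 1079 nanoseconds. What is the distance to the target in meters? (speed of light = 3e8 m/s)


tof = 1079 ns = 1.079e-06 s
dist = c * tof / 2
= 3e8 * 1.079e-06 / 2
= 161.85 m


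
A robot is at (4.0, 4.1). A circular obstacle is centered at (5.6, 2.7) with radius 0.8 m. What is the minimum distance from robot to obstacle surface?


center_dist = sqrt((4.0-5.6)^2 + (4.1-2.7)^2)
= sqrt(2.56 + 1.96)
= 2.126
min_dist = center_dist - radius = 2.126 - 0.8 = 1.326 m


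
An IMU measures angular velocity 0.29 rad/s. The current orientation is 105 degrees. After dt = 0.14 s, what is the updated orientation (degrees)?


delta_theta = w * dt = 0.29 * 0.14 = 0.0406 rad
= 2.3262 deg
theta_new = 105 + 2.3262 = 107.3262 deg


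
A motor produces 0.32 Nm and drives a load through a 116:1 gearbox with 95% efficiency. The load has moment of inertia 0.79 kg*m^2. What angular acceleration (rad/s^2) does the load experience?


tau_out = tau_motor * N * eta
= 0.32 * 116 * 0.95 = 35.264 Nm
alpha = tau_out / I = 35.264 / 0.79
= 44.638 rad/s^2


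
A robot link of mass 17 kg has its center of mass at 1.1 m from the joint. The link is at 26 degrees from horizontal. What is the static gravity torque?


tau = m*g*L*cos(angle)
= 17 * 9.81 * 1.1 * cos(26 deg)
= 17 * 9.81 * 1.1 * 0.8988
= 164.8811 Nm


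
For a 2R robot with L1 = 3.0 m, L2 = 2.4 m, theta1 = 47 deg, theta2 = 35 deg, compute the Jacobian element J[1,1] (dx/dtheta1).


J[1,1] = -L1*sin(t1) - L2*sin(t1+t2)
= -3.0*sin(47) - 2.4*sin(82)
= -4.5707


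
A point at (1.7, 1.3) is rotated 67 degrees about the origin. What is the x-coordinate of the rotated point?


x' = x*cos(theta) - y*sin(theta)
cos(67 deg) = 0.3907, sin(67 deg) = 0.9205
x' = 1.7 * 0.3907 - 1.3 * 0.9205
= 0.6642 - 1.1967
= -0.5324


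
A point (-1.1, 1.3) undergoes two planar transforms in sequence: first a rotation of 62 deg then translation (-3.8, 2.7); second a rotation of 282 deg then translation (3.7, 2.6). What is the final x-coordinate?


After transform 1:
x1 = cos(62)*-1.1 - sin(62)*1.3 + -3.8 = -5.4643
y1 = sin(62)*-1.1 + cos(62)*1.3 + 2.7 = 2.3391
After transform 2:
x2 = cos(282)*-5.4643 - sin(282)*2.3391 + 3.7
= 4.8519


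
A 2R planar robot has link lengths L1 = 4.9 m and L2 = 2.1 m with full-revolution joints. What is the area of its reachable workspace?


r_max = L1 + L2 = 7.0 m
r_min = |L1 - L2| = 2.8 m
Area = pi*(r_max^2 - r_min^2)
= pi*(49.0 - 7.84)
= pi * 41.16
= 129.308 m^2


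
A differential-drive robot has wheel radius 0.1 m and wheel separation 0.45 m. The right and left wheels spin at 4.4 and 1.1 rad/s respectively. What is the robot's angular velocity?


vR = r*wR = 0.1*4.4 = 0.44 m/s
vL = r*wL = 0.1*1.1 = 0.11 m/s
v = (vR+vL)/2 = 0.275 m/s
omega = (vR-vL)/L = 0.7333 rad/s
angular velocity = 0.7333 rad/s


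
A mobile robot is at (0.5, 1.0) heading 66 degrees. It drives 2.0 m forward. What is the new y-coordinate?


y_new = y0 + d*sin(theta)
= 1.0 + 2.0*sin(66)
= 1.0 + 1.8271
= 2.8271


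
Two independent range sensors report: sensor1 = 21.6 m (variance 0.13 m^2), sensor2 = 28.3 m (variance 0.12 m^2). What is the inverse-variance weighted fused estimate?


w1 = (1/var1) / (1/var1 + 1/var2)
   = 7.6923 / (7.6923 + 8.3333) = 0.48
w2 = 1 - w1 = 0.52
fused = w1*s1 + w2*s2 = 10.368 + 14.716
= 25.084 m


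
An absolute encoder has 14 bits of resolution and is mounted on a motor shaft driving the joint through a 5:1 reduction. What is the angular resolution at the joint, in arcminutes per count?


counts = 2^14 = 16384
effective counts at joint = 16384 * 5 = 81920
resolution = 360*60 / 81920
= 0.2637 arcmin/count


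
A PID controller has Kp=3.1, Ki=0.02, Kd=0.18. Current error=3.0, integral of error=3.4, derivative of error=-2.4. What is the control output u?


u = Kp*e + Ki*int(e) + Kd*de/dt
= 3.1*3.0 + 0.02*3.4 + 0.18*(-2.4)
= 9.3 + 0.068 + -0.432
= 8.936


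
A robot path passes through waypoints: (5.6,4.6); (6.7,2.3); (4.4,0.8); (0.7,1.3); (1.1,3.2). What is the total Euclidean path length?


Segment lengths:
  seg1 = sqrt((1.1)^2 + (-2.3)^2) = 2.5495
  seg2 = sqrt((-2.3)^2 + (-1.5)^2) = 2.7459
  seg3 = sqrt((-3.7)^2 + (0.5)^2) = 3.7336
  seg4 = sqrt((0.4)^2 + (1.9)^2) = 1.9416
Total = 10.9707


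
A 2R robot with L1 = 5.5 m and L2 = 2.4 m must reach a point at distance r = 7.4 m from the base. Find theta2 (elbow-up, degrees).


cos(theta2) = (r^2 - L1^2 - L2^2) / (2*L1*L2)
cos(theta2) = (54.76 - 30.25 - 5.76) / 26.4
cos(theta2) = 0.710227
theta2 = 44.7466 degrees


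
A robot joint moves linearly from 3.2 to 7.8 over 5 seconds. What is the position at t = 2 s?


s = t/T = 2/5 = 0.4
p(t) = p0 + (pf-p0)*s
= 3.2 + (7.8 - 3.2) * 0.4
= 5.04


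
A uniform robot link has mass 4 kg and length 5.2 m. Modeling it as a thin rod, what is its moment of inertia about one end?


I = (1/3) * m * L^2
= (1/3) * 4 * 5.2^2
= 0.333333 * 4 * 27.04
= 36.0533 kg*m^2


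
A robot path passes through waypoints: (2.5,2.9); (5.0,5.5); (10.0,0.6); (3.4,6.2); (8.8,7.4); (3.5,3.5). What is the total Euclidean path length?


Segment lengths:
  seg1 = sqrt((2.5)^2 + (2.6)^2) = 3.6069
  seg2 = sqrt((5.0)^2 + (-4.9)^2) = 7.0007
  seg3 = sqrt((-6.6)^2 + (5.6)^2) = 8.6556
  seg4 = sqrt((5.4)^2 + (1.2)^2) = 5.5317
  seg5 = sqrt((-5.3)^2 + (-3.9)^2) = 6.5803
Total = 31.3753


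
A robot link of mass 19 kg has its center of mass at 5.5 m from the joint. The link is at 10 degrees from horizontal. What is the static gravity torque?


tau = m*g*L*cos(angle)
= 19 * 9.81 * 5.5 * cos(10 deg)
= 19 * 9.81 * 5.5 * 0.9848
= 1009.5707 Nm


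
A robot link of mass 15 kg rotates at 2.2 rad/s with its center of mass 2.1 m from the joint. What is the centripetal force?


F = m * omega^2 * r
= 15 * 2.2^2 * 2.1
= 15 * 4.84 * 2.1
= 152.46 N


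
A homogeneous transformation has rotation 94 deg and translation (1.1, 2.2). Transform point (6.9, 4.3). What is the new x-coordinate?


x' = cos(theta)*px - sin(theta)*py + tx
= -0.0698*6.9 - 0.9976*4.3 + 1.1
= -3.6708


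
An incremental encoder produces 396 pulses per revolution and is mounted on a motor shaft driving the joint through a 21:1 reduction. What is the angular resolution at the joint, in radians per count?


counts per rev = 396
effective counts at joint = 396 * 21 = 8316
resolution = 2*pi / 8316
= 7.5555e-04 rad/count


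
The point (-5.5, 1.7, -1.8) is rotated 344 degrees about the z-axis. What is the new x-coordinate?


Rotation about z-axis: x' = x*cos(theta) - y*sin(theta)
= -5.5 * 0.9613 - 1.7 * -0.2756
= -4.8184


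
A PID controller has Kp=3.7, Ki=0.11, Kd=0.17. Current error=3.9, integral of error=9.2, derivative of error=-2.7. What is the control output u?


u = Kp*e + Ki*int(e) + Kd*de/dt
= 3.7*3.9 + 0.11*9.2 + 0.17*(-2.7)
= 14.43 + 1.012 + -0.459
= 14.983


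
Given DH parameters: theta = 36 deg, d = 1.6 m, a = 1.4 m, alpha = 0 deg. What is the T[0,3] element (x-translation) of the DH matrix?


T[0,3] = a * cos(theta)
= 1.4 * cos(36 deg)
= 1.4 * 0.809
= 1.1326


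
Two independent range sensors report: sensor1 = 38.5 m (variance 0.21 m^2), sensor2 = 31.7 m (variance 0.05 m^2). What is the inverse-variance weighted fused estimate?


w1 = (1/var1) / (1/var1 + 1/var2)
   = 4.7619 / (4.7619 + 20.0) = 0.1923
w2 = 1 - w1 = 0.8077
fused = w1*s1 + w2*s2 = 7.4038 + 25.6038
= 33.0077 m


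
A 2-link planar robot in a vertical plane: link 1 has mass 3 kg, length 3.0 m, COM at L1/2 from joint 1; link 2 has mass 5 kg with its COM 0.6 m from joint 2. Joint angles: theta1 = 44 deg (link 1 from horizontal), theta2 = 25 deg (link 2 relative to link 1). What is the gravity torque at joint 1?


Horizontal distance from joint 1 to link-1 COM:
  x_c1 = (L1/2)*cos(t1) = 1.5 * 0.7193 = 1.079 m
Horizontal distance from joint 1 to link-2 COM:
  x_c2 = L1*cos(t1) + Lc2*cos(t1+t2)
       = 3.0*0.7193 + 0.6*0.3584 = 2.373 m
tau1 = m1*g*x_c1 + m2*g*x_c2
     = 3*9.81*1.079 + 5*9.81*2.373
     = 31.7553 + 116.3976
     = 148.1529 Nm


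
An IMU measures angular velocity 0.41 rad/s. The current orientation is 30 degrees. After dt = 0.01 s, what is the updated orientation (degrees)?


delta_theta = w * dt = 0.41 * 0.01 = 0.0041 rad
= 0.2349 deg
theta_new = 30 + 0.2349 = 30.2349 deg


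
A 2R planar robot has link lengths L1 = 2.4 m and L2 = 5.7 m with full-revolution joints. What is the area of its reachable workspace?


r_max = L1 + L2 = 8.1 m
r_min = |L1 - L2| = 3.3 m
Area = pi*(r_max^2 - r_min^2)
= pi*(65.61 - 10.89)
= pi * 54.72
= 171.908 m^2


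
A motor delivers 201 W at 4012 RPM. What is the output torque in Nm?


omega = 4012 * 2*pi/60 = 420.1357 rad/s
tau = P / omega = 201 / 420.1357
= 0.4784 Nm


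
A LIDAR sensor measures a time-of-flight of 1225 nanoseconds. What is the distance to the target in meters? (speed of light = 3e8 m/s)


tof = 1225 ns = 1.225e-06 s
dist = c * tof / 2
= 3e8 * 1.225e-06 / 2
= 183.75 m


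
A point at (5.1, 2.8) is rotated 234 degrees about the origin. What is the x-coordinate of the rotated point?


x' = x*cos(theta) - y*sin(theta)
cos(234 deg) = -0.5878, sin(234 deg) = -0.809
x' = 5.1 * -0.5878 - 2.8 * -0.809
= -2.9977 - -2.2652
= -0.7325


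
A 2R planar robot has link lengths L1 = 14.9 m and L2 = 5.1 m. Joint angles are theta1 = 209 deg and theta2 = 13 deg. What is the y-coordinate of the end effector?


Convert angles to radians: theta1 = 3.6477, theta2 = 0.2269
y = L1*sin(theta1) + L2*sin(theta1+theta2)
y = -7.2237 + -3.4126
y = -10.6362


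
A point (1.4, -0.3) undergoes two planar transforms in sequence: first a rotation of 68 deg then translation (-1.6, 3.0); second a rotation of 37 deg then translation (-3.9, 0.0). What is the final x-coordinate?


After transform 1:
x1 = cos(68)*1.4 - sin(68)*-0.3 + -1.6 = -0.7974
y1 = sin(68)*1.4 + cos(68)*-0.3 + 3.0 = 4.1857
After transform 2:
x2 = cos(37)*-0.7974 - sin(37)*4.1857 + -3.9
= -7.0558


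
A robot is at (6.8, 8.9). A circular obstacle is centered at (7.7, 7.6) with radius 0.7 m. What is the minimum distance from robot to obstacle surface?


center_dist = sqrt((6.8-7.7)^2 + (8.9-7.6)^2)
= sqrt(0.81 + 1.69)
= 1.5811
min_dist = center_dist - radius = 1.5811 - 0.7 = 0.8811 m


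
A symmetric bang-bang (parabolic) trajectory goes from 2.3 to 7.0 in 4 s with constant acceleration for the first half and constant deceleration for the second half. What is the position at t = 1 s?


Symmetric rest-to-rest: each phase covers (pf-p0)/2 in time T/2. 0.5*a*(T/2)^2 = (pf-p0)/2 => a = 4*(pf-p0)/T^2
a = 4*(7.0-2.3)/4^2 = 1.175
t = 1 is in the acceleration phase (t <= T/2).
p = p0 + 0.5*a*t^2 = 2.3 + 0.5*1.175*1^2
= 2.8875


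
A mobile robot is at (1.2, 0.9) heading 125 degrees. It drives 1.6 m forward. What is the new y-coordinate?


y_new = y0 + d*sin(theta)
= 0.9 + 1.6*sin(125)
= 0.9 + 1.3106
= 2.2106


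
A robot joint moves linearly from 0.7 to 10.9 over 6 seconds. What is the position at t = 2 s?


s = t/T = 2/6 = 0.3333
p(t) = p0 + (pf-p0)*s
= 0.7 + (10.9 - 0.7) * 0.3333
= 4.1


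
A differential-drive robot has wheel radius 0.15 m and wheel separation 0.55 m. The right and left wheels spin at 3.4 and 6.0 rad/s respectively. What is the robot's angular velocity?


vR = r*wR = 0.15*3.4 = 0.51 m/s
vL = r*wL = 0.15*6.0 = 0.9 m/s
v = (vR+vL)/2 = 0.705 m/s
omega = (vR-vL)/L = -0.7091 rad/s
angular velocity = -0.7091 rad/s


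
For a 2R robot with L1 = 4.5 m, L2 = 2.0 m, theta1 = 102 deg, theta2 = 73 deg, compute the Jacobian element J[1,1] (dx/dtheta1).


J[1,1] = -L1*sin(t1) - L2*sin(t1+t2)
= -4.5*sin(102) - 2.0*sin(175)
= -4.576


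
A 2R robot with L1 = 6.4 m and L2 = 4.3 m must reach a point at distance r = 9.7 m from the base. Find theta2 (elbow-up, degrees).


cos(theta2) = (r^2 - L1^2 - L2^2) / (2*L1*L2)
cos(theta2) = (94.09 - 40.96 - 18.49) / 55.04
cos(theta2) = 0.62936
theta2 = 50.997 degrees


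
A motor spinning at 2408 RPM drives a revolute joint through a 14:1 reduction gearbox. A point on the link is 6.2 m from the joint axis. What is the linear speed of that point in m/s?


omega_motor = 2408 * 2*pi/60 = 252.1652 rad/s
omega_joint = omega_motor / 14 = 18.0118 rad/s
v = omega_joint * r = 18.0118 * 6.2
= 111.6731 m/s


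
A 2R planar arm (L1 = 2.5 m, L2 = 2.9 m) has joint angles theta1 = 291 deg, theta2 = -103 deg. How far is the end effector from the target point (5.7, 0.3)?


End effector via forward kinematics:
x = L1*cos(t1) + L2*cos(t1+t2) = -1.9759
y = L1*sin(t1) + L2*sin(t1+t2) = -2.7376
Distance to target:
d = sqrt((5.7 - -1.9759)^2 + (0.3 - -2.7376)^2)
= sqrt(58.9188 + 9.2267)
= 8.255 m


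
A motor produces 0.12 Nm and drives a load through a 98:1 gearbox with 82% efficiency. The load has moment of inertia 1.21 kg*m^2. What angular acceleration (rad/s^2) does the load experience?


tau_out = tau_motor * N * eta
= 0.12 * 98 * 0.82 = 9.6432 Nm
alpha = tau_out / I = 9.6432 / 1.21
= 7.9696 rad/s^2


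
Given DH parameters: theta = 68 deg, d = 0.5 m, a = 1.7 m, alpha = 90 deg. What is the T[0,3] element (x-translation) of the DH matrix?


T[0,3] = a * cos(theta)
= 1.7 * cos(68 deg)
= 1.7 * 0.3746
= 0.6368


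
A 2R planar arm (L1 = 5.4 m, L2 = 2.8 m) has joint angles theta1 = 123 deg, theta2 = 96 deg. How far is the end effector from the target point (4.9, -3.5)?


End effector via forward kinematics:
x = L1*cos(t1) + L2*cos(t1+t2) = -5.1171
y = L1*sin(t1) + L2*sin(t1+t2) = 2.7667
Distance to target:
d = sqrt((4.9 - -5.1171)^2 + (-3.5 - 2.7667)^2)
= sqrt(100.3415 + 39.2718)
= 11.8158 m


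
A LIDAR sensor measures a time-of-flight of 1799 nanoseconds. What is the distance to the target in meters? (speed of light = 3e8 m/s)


tof = 1799 ns = 1.799e-06 s
dist = c * tof / 2
= 3e8 * 1.799e-06 / 2
= 269.85 m
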